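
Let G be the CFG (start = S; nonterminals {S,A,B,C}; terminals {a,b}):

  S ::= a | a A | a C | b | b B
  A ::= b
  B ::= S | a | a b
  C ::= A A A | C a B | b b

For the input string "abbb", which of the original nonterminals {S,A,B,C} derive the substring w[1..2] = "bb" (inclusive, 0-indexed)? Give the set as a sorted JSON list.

Convert to CNF:
  S -> T0 A | T0 C | T1 B | a | b
  A -> b
  B -> T0 A | T0 C | T0 T1 | T1 B | a | b
  C -> A X2 | C X3 | T1 T1
  T0 -> a
  T1 -> b
  X2 -> A A
  X3 -> T0 B

CYK fill, restricted to cells inside w[1..2]:
  cell(1,1) b: {A,B,S,T1}  orig:{A,B,S}
  cell(2,2) b: {A,B,S,T1}  orig:{A,B,S}
  cell(1,2) bb: {B,C,S,X2}  orig:{B,C,S}

Original NTs in T[1,2] deriving "bb": ["B", "C", "S"]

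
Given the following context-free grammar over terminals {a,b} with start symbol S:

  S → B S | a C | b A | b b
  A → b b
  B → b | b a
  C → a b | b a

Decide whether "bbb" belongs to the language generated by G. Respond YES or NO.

Convert to CNF:
  S -> B S | T0 A | T0 T0 | T1 C
  A -> T0 T0
  B -> T0 T1 | b
  C -> T0 T1 | T1 T0
  T0 -> b
  T1 -> a

Fill CYK table bottom-up:
  cell(0,0) b: {B,T0}  orig:{B}
  cell(1,1) b: {B,T0}  orig:{B}
  cell(2,2) b: {B,T0}  orig:{B}
  cell(0,1) bb: {A,S}
  cell(1,2) bb: {A,S}
  cell(0,2) bbb: {S}

S ∈ T[0,2] ⇒ YES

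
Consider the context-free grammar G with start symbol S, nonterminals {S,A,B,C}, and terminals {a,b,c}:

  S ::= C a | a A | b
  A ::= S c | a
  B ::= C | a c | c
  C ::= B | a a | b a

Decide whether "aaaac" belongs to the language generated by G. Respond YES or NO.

CNF form of G:
  S -> C T1 | T1 A | b
  A -> S T0 | a
  B -> T1 T0 | T1 T1 | T2 T1 | c
  C -> T1 T0 | T1 T1 | T2 T1 | c
  T0 -> c
  T1 -> a
  T2 -> b

Fill CYK table bottom-up:
  T[0,0] 'a' = {A,T1}  orig:{A}
  T[1,1] 'a' = {A,T1}  orig:{A}
  T[2,2] 'a' = {A,T1}  orig:{A}
  T[3,3] 'a' = {A,T1}  orig:{A}
  T[4,4] 'c' = {B,C,T0}  orig:{B,C}
  T[0,1] 'aa' = {B,C,S}
  T[1,2] 'aa' = {B,C,S}
  T[2,3] 'aa' = {B,C,S}
  T[3,4] 'ac' = {B,C}
  T[0,2] 'aaa' = {S}
  T[1,3] 'aaa' = {S}
  T[2,4] 'aac' = {A}
  T[0,3] 'aaaa' = ∅
  T[1,4] 'aaac' = {A,S}
  T[0,4] 'aaaac' = {S}

S ∈ T[0,4] ⇒ YES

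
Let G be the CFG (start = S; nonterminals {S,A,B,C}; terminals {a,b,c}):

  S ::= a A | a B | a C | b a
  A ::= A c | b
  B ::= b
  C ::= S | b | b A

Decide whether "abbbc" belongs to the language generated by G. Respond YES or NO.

Convert to CNF:
  S -> T1 A | T1 B | T1 C | T2 T1
  A -> A T0 | b
  B -> b
  C -> T1 A | T1 B | T1 C | T2 A | T2 T1 | b
  T0 -> c
  T1 -> a
  T2 -> b

Fill CYK table bottom-up:
  [0..0]={T1}  "a"  orig:{}
  [1..1]={A,B,C,T2}  "b"  orig:{A,B,C}
  [2..2]={A,B,C,T2}  "b"  orig:{A,B,C}
  [3..3]={A,B,C,T2}  "b"  orig:{A,B,C}
  [4..4]={T0}  "c"  orig:{}
  [0..1]={C,S}  "ab"
  [1..2]={C}  "bb"
  [2..3]={C}  "bb"
  [3..4]={A}  "bc"
  [0..2]={C,S}  "abb"
  [1..3]=∅  "bbb"
  [2..4]={C}  "bbc"
  [0..3]=∅  "abbb"
  [1..4]=∅  "bbbc"
  [0..4]=∅  "abbbc"

S ∉ T[0,4] ⇒ NO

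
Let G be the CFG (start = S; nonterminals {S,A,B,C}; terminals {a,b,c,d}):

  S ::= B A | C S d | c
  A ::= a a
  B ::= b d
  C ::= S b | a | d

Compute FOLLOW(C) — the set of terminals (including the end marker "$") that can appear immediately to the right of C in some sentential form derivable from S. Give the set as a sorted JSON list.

FIRST iteration:
iter 1:
  A via A→a a: +{a}
  B via B→b d: +{b}
  C via C→a: +{a}
  C via C→d: +{d}
  S via S→B A: +{b}
  S via S→C S d: +{a,d}
  S via S→c: +{c}
  S: {a,b,c,d}  A: {a}  B: {b}  C: {a,d}
iter 2:
  C via C→S b: +{b,c}
  S: {a,b,c,d}  A: {a}  B: {b}  C: {a,b,c,d}
iter 3: done
  S: {a,b,c,d}  A: {a}  B: {b}  C: {a,b,c,d}

Compute FOLLOW by fixpoint:
seed FOLLOW(S) with $
round 1:
  C→S b: FOLLOW(S) ⊇ FIRST(b) = {b}; new: +{b}
  S→B A: FOLLOW(B) ⊇ FIRST(A) = {a}; new: +{a}
  S→B A: FOLLOW(A) ⊇ FOLLOW(S) ⊇ {$,b}; new: +{$,b}
  S→C S d: FOLLOW(C) ⊇ FIRST(S) = {a,b,c,d}; new: +{a,b,c,d}
  S→C S d: FOLLOW(S) ⊇ FIRST(d) = {d}; new: +{d}
  S: {$,b,d}  A: {$,b}  B: {a}  C: {a,b,c,d}
round 2:
  S→B A: FOLLOW(A) ⊇ FOLLOW(S) ⊇ {$,b,d}; new: +{d}
  S: {$,b,d}  A: {$,b,d}  B: {a}  C: {a,b,c,d}
round 3: — fixpoint
  S: {$,b,d}  A: {$,b,d}  B: {a}  C: {a,b,c,d}

FOLLOW(C) = ["a", "b", "c", "d"]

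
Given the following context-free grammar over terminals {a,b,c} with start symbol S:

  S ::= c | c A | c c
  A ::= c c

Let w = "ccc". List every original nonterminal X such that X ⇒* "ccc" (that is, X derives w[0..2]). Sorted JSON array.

Convert to CNF:
  S -> T0 A | T0 T0 | c
  A -> T0 T0
  T0 -> c

CYK fill — only the sub-triangle for w[0..2]:
  T[0,0] 'c' = {S,T0}  orig:{S}
  T[1,1] 'c' = {S,T0}  orig:{S}
  T[2,2] 'c' = {S,T0}  orig:{S}
  T[0,1] 'cc' = {A,S}
  T[1,2] 'cc' = {A,S}
  T[0,2] 'ccc' = {S}

Original NTs in T[0,2] deriving "ccc": ["S"]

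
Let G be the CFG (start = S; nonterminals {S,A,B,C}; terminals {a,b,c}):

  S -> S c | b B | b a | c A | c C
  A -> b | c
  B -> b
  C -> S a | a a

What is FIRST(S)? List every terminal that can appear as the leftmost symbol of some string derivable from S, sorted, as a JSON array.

Compute FIRST by fixpoint:
iter 1:
  A via A→b: +{b}
  A via A→c: +{c}
  B via B→b: +{b}
  C via C→a a: +{a}
  S via S→b B: +{b}
  S via S→c A: +{c}
  FIRST[S]={b,c}  FIRST[A]={b,c}  FIRST[B]={b}  FIRST[C]={a}
iter 2:
  C via C→S a: +{b,c}
  FIRST[S]={b,c}  FIRST[A]={b,c}  FIRST[B]={b}  FIRST[C]={a,b,c}
iter 3: done
  FIRST[S]={b,c}  FIRST[A]={b,c}  FIRST[B]={b}  FIRST[C]={a,b,c}

FIRST(S) = ["b", "c"]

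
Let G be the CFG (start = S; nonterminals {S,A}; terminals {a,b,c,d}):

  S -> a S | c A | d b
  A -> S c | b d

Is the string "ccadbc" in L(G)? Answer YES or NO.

Convert to CNF:
  S -> T0 A | T2 T1 | T3 S
  A -> S T0 | T1 T2
  T0 -> c
  T1 -> b
  T2 -> d
  T3 -> a

CYK table (by increasing span):
  cell(0,0) c: {T0}  orig:{}
  cell(1,1) c: {T0}  orig:{}
  cell(2,2) a: {T3}  orig:{}
  cell(3,3) d: {T2}  orig:{}
  cell(4,4) b: {T1}  orig:{}
  cell(5,5) c: {T0}  orig:{}
  cell(0,1) cc: ∅
  cell(1,2) ca: ∅
  cell(2,3) ad: ∅
  cell(3,4) db: {S}
  cell(4,5) bc: ∅
  cell(0,2) cca: ∅
  cell(1,3) cad: ∅
  cell(2,4) adb: {S}
  cell(3,5) dbc: {A}
  cell(0,3) ccad: ∅
  cell(1,4) cadb: ∅
  cell(2,5) adbc: {A}
  cell(0,4) ccadb: ∅
  cell(1,5) cadbc: {S}
  cell(0,5) ccadbc: ∅

S ∉ T[0,5] ⇒ NO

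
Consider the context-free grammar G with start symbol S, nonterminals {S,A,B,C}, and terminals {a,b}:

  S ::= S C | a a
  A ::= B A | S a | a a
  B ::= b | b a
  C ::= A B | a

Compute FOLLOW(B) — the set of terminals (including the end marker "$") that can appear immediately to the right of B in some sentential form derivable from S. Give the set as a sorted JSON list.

FIRST sets, iterate to fixpoint:
round 1:
  A via A→a a: +{a}
  B via B→b: +{b}
  C via C→A B: +{a}
  S via S→a a: +{a}
  FIRST(S)={a}  FIRST(A)={a}  FIRST(B)={b}  FIRST(C)={a}
round 2:
  A via A→B A: +{b}
  C via C→A B: +{b}
  FIRST(S)={a}  FIRST(A)={a,b}  FIRST(B)={b}  FIRST(C)={a,b}
round 3: (no change)
  FIRST(S)={a}  FIRST(A)={a,b}  FIRST(B)={b}  FIRST(C)={a,b}

Compute FOLLOW by fixpoint:
initialize: $ ∈ FOLLOW(S)
round 1:
  A→B A: FOLLOW(B) ⊇ FIRST(A) = {a,b}; new: +{a,b}
  A→S a: FOLLOW(S) ⊇ FIRST(a) = {a}; new: +{a}
  C→A B: FOLLOW(A) ⊇ FIRST(B) = {b}; new: +{b}
  S→S C: FOLLOW(S) ⊇ FIRST(C) = {a,b}; new: +{b}
  S→S C: FOLLOW(C) ⊇ FOLLOW(S) ⊇ {$,a,b}; new: +{$,a,b}
  S: {$,a,b}  A: {b}  B: {a,b}  C: {$,a,b}
round 2:
  C→A B: FOLLOW(B) ⊇ FOLLOW(C) ⊇ {$,a,b}; new: +{$}
  S: {$,a,b}  A: {b}  B: {$,a,b}  C: {$,a,b}
round 3: (no change)
  S: {$,a,b}  A: {b}  B: {$,a,b}  C: {$,a,b}

FOLLOW(B) = ["$", "a", "b"]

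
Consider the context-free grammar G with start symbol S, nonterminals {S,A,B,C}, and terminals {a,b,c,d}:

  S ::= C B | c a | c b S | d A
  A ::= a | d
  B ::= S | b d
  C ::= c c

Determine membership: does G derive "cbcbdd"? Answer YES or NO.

CNF form of G:
  S -> C B | T1 A | T2 T3 | T2 X5
  A -> a | d
  B -> C B | T0 T1 | T1 A | T2 T3 | T2 X4
  C -> T2 T2
  T0 -> b
  T1 -> d
  T2 -> c
  T3 -> a
  X4 -> T0 S
  X5 -> T0 S

Fill CYK table bottom-up:
  T[0,0] 'c' = {T2}  orig:{}
  T[1,1] 'b' = {T0}  orig:{}
  T[2,2] 'c' = {T2}  orig:{}
  T[3,3] 'b' = {T0}  orig:{}
  T[4,4] 'd' = {A,T1}  orig:{A}
  T[5,5] 'd' = {A,T1}  orig:{A}
  T[0,1] 'cb' = ∅
  T[1,2] 'bc' = ∅
  T[2,3] 'cb' = ∅
  T[3,4] 'bd' = {B}
  T[4,5] 'dd' = {B,S}
  T[0,2] 'cbc' = ∅
  T[1,3] 'bcb' = ∅
  T[2,4] 'cbd' = ∅
  T[3,5] 'bdd' = {X4,X5}  orig:{}
  T[0,3] 'cbcb' = ∅
  T[1,4] 'bcbd' = ∅
  T[2,5] 'cbdd' = {B,S}
  T[0,4] 'cbcbd' = ∅
  T[1,5] 'bcbdd' = {X4,X5}  orig:{}
  T[0,5] 'cbcbdd' = {B,S}

S ∈ T[0,5] ⇒ YES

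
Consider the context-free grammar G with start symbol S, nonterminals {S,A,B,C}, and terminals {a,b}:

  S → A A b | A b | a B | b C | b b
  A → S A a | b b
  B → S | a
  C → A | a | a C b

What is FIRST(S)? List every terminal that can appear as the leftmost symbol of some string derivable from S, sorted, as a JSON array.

FIRST sets, iterate to fixpoint:
iter 1:
  A via A→b b: +{b}
  B via B→a: +{a}
  C via C→A: +{b}
  C via C→a: +{a}
  S via S→A A b: +{b}
  S via S→a B: +{a}
  FIRST[S]={a,b}  FIRST[A]={b}  FIRST[B]={a}  FIRST[C]={a,b}
iter 2:
  A via A→S A a: +{a}
  B via B→S: +{b}
  FIRST[S]={a,b}  FIRST[A]={a,b}  FIRST[B]={a,b}  FIRST[C]={a,b}
iter 3: — fixpoint
  FIRST[S]={a,b}  FIRST[A]={a,b}  FIRST[B]={a,b}  FIRST[C]={a,b}

FIRST(S) = ["a", "b"]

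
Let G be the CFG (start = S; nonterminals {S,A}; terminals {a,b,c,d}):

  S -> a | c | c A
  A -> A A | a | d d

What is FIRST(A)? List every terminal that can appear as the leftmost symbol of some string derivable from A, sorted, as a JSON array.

FIRST iteration:
round 1:
  A via A→a: +{a}
  A via A→d d: +{d}
  S via S→a: +{a}
  S via S→c: +{c}
  FIRST[S]={a,c}  FIRST[A]={a,d}
round 2: done
  FIRST[S]={a,c}  FIRST[A]={a,d}

FIRST(A) = ["a", "d"]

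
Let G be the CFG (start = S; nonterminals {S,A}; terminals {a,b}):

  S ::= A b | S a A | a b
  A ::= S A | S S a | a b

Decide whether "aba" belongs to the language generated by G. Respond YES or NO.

CNF form of G:
  S -> A T1 | S X3 | T0 T1
  A -> S A | S X2 | T0 T1
  T0 -> a
  T1 -> b
  X2 -> S T0
  X3 -> T0 A

Fill CYK table bottom-up:
  [0..0]={T0}  "a"  orig:{}
  [1..1]={T1}  "b"  orig:{}
  [2..2]={T0}  "a"  orig:{}
  [0..1]={A,S}  "ab"
  [1..2]=∅  "ba"
  [0..2]={X2}  "aba"  orig:{}

S ∉ T[0,2] ⇒ NO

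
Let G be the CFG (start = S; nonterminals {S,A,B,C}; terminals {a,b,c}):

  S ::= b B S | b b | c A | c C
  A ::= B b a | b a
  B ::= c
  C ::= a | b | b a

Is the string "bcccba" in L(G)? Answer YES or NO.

CNF form of G:
  S -> T0 T0 | T0 X4 | T2 A | T2 C
  A -> B X3 | T0 T1
  B -> c
  C -> T0 T1 | a | b
  T0 -> b
  T1 -> a
  T2 -> c
  X3 -> T0 T1
  X4 -> B S

CYK fill:
  cell(0,0) b: {C,T0}  orig:{C}
  cell(1,1) c: {B,T2}  orig:{B}
  cell(2,2) c: {B,T2}  orig:{B}
  cell(3,3) c: {B,T2}  orig:{B}
  cell(4,4) b: {C,T0}  orig:{C}
  cell(5,5) a: {C,T1}  orig:{C}
  cell(0,1) bc: ∅
  cell(1,2) cc: ∅
  cell(2,3) cc: ∅
  cell(3,4) cb: {S}
  cell(4,5) ba: {A,C,X3}  orig:{A,C}
  cell(0,2) bcc: ∅
  cell(1,3) ccc: ∅
  cell(2,4) ccb: {X4}  orig:{}
  cell(3,5) cba: {A,S}
  cell(0,3) bccc: ∅
  cell(1,4) cccb: ∅
  cell(2,5) ccba: {S,X4}  orig:{S}
  cell(0,4) bcccb: ∅
  cell(1,5) cccba: {X4}  orig:{}
  cell(0,5) bcccba: {S}

S ∈ T[0,5] ⇒ YES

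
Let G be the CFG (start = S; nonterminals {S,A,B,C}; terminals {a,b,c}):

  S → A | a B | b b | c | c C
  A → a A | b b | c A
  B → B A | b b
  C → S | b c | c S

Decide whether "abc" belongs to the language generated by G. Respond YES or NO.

CNF form of G:
  S -> T0 A | T0 B | T1 T1 | T2 A | T2 C | c
  A -> T0 A | T1 T1 | T2 A
  B -> B A | T1 T1
  C -> T0 A | T0 B | T1 T1 | T1 T2 | T2 A | T2 C | T2 S | c
  T0 -> a
  T1 -> b
  T2 -> c

CYK table (by increasing span):
  cell(0,0) a: {T0}  orig:{}
  cell(1,1) b: {T1}  orig:{}
  cell(2,2) c: {C,S,T2}  orig:{C,S}
  cell(0,1) ab: ∅
  cell(1,2) bc: {C}
  cell(0,2) abc: ∅

S ∉ T[0,2] ⇒ NO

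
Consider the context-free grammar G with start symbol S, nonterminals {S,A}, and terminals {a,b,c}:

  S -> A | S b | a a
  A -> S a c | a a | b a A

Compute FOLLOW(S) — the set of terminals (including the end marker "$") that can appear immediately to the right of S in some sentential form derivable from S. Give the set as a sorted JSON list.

FIRST sets, iterate to fixpoint:
round 1:
  A via A→a a: +{a}
  A via A→b a A: +{b}
  S via S→A: +{a,b}
  FIRST[S]={a,b}  FIRST[A]={a,b}
round 2: (stable)
  FIRST[S]={a,b}  FIRST[A]={a,b}

FOLLOW sets:
initialize: $ ∈ FOLLOW(S)
[1]
  A→S a c: FOLLOW(S) ⊇ FIRST(a) = {a}; new: +{a}
  S→A: FOLLOW(A) ⊇ FOLLOW(S) ⊇ {$,a}; new: +{$,a}
  S→S b: FOLLOW(S) ⊇ FIRST(b) = {b}; new: +{b}
  S: {$,a,b}  A: {$,a}
[2]
  S→A: FOLLOW(A) ⊇ FOLLOW(S) ⊇ {$,a,b}; new: +{b}
  S: {$,a,b}  A: {$,a,b}
[3] (no change)
  S: {$,a,b}  A: {$,a,b}

FOLLOW(S) = ["$", "a", "b"]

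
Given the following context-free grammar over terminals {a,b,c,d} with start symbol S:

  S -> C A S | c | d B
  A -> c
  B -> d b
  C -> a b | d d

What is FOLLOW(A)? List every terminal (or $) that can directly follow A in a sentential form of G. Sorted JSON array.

Compute FIRST by fixpoint:
[1]
  A via A→c: +{c}
  B via B→d b: +{d}
  C via C→a b: +{a}
  C via C→d d: +{d}
  S via S→C A S: +{a,d}
  S via S→c: +{c}
  FIRST(S)={a,c,d}  FIRST(A)={c}  FIRST(B)={d}  FIRST(C)={a,d}
[2] — fixpoint
  FIRST(S)={a,c,d}  FIRST(A)={c}  FIRST(B)={d}  FIRST(C)={a,d}

Compute FOLLOW by fixpoint:
FOLLOW(S) := {$}
round 1:
  S→C A S: FOLLOW(C) ⊇ FIRST(A) = {c}; new: +{c}
  S→C A S: FOLLOW(A) ⊇ FIRST(S) = {a,c,d}; new: +{a,c,d}
  S→d B: FOLLOW(B) ⊇ FOLLOW(S) ⊇ {$}; new: +{$}
  S: {$}  A: {a,c,d}  B: {$}  C: {c}
round 2: done
  S: {$}  A: {a,c,d}  B: {$}  C: {c}

FOLLOW(A) = ["a", "c", "d"]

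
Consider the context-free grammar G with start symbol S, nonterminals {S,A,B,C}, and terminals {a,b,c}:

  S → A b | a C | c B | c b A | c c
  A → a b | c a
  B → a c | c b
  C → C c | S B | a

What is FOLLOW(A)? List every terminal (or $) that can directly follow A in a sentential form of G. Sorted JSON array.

FIRST sets, iterate to fixpoint:
pass 1:
  A via A→a b: +{a}
  A via A→c a: +{c}
  B via B→a c: +{a}
  B via B→c b: +{c}
  C via C→a: +{a}
  S via S→A b: +{a,c}
  FIRST[S]={a,c}  FIRST[A]={a,c}  FIRST[B]={a,c}  FIRST[C]={a}
pass 2:
  C via C→S B: +{c}
  FIRST[S]={a,c}  FIRST[A]={a,c}  FIRST[B]={a,c}  FIRST[C]={a,c}
pass 3: done
  FIRST[S]={a,c}  FIRST[A]={a,c}  FIRST[B]={a,c}  FIRST[C]={a,c}

Compute FOLLOW by fixpoint:
seed FOLLOW(S) with $
[1]
  C→C c: FOLLOW(C) ⊇ FIRST(c) = {c}; new: +{c}
  C→S B: FOLLOW(S) ⊇ FIRST(B) = {a,c}; new: +{a,c}
  C→S B: FOLLOW(B) ⊇ FOLLOW(C) ⊇ {c}; new: +{c}
  S→A b: FOLLOW(A) ⊇ FIRST(b) = {b}; new: +{b}
  S→a C: FOLLOW(C) ⊇ FOLLOW(S) ⊇ {$,a,c}; new: +{$,a}
  S→c B: FOLLOW(B) ⊇ FOLLOW(S) ⊇ {$,a,c}; new: +{$,a}
  S→c b A: FOLLOW(A) ⊇ FOLLOW(S) ⊇ {$,a,c}; new: +{$,a,c}
  S: {$,a,c}  A: {$,a,b,c}  B: {$,a,c}  C: {$,a,c}
[2] (stable)
  S: {$,a,c}  A: {$,a,b,c}  B: {$,a,c}  C: {$,a,c}

FOLLOW(A) = ["$", "a", "b", "c"]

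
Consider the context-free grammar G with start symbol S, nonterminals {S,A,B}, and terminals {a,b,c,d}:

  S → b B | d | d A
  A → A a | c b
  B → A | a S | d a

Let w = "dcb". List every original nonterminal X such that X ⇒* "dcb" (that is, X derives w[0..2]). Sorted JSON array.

Convert to CNF:
  S -> T2 B | T3 A | d
  A -> A T0 | T1 T2
  B -> A T0 | T0 S | T1 T2 | T3 T0
  T0 -> a
  T1 -> c
  T2 -> b
  T3 -> d

CYK table (by increasing span), restricted to cells inside w[0..2]:
  cell(0,0) d: {S,T3}  orig:{S}
  cell(1,1) c: {T1}  orig:{}
  cell(2,2) b: {T2}  orig:{}
  cell(0,1) dc: ∅
  cell(1,2) cb: {A,B}
  cell(0,2) dcb: {S}

Original NTs in T[0,2] deriving "dcb": ["S"]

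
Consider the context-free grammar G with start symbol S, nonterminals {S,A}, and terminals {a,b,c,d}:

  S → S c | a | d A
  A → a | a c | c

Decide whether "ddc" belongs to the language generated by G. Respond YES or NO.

CNF form of G:
  S -> S T1 | T2 A | a
  A -> T0 T1 | a | c
  T0 -> a
  T1 -> c
  T2 -> d

CYK table (by increasing span):
  [0..0]={T2}  "d"  orig:{}
  [1..1]={T2}  "d"  orig:{}
  [2..2]={A,T1}  "c"  orig:{A}
  [0..1]=∅  "dd"
  [1..2]={S}  "dc"
  [0..2]=∅  "ddc"

S ∉ T[0,2] ⇒ NO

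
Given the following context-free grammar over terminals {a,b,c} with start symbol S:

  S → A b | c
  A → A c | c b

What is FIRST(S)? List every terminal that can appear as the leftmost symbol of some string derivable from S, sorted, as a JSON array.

FIRST iteration:
round 1:
  A via A→c b: +{c}
  S via S→A b: +{c}
  FIRST(S)={c}  FIRST(A)={c}
round 2: (stable)
  FIRST(S)={c}  FIRST(A)={c}

FIRST(S) = ["c"]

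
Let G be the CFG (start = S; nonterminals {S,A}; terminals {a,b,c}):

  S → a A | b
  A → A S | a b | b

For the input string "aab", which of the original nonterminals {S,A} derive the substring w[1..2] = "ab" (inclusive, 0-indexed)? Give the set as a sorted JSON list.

CNF form of G:
  S -> T0 A | b
  A -> A S | T0 T1 | b
  T0 -> a
  T1 -> b

CYK fill — only the sub-triangle for w[1..2]:
  [1..1]={T0}  "a"  orig:{}
  [2..2]={A,S,T1}  "b"  orig:{A,S}
  [1..2]={A,S}  "ab"

Original NTs in T[1,2] deriving "ab": ["A", "S"]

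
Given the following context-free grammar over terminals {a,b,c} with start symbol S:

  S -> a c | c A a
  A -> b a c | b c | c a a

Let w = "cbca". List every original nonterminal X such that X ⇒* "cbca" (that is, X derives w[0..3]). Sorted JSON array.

CNF form of G:
  S -> T1 T2 | T2 X5
  A -> T0 T2 | T0 X3 | T2 X4
  T0 -> b
  T1 -> a
  T2 -> c
  X3 -> T1 T2
  X4 -> T1 T1
  X5 -> A T1

Fill CYK table bottom-up (cells [i..j] with 0 ≤ i ≤ j ≤ 3 only):
  [0..0]={T2}  "c"  orig:{}
  [1..1]={T0}  "b"  orig:{}
  [2..2]={T2}  "c"  orig:{}
  [3..3]={T1}  "a"  orig:{}
  [0..1]=∅  "cb"
  [1..2]={A}  "bc"
  [2..3]=∅  "ca"
  [0..2]=∅  "cbc"
  [1..3]={X5}  "bca"  orig:{}
  [0..3]={S}  "cbca"

Original NTs in T[0,3] deriving "cbca": ["S"]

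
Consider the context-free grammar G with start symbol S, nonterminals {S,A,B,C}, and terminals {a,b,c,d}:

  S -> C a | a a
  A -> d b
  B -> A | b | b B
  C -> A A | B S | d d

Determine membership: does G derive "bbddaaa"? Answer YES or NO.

Convert to CNF:
  S -> C T2 | T2 T2
  A -> T0 T1
  B -> T0 T1 | T1 B | b
  C -> A A | B S | T0 T0
  T0 -> d
  T1 -> b
  T2 -> a

Fill CYK table bottom-up:
  cell(0,0) b: {B,T1}  orig:{B}
  cell(1,1) b: {B,T1}  orig:{B}
  cell(2,2) d: {T0}  orig:{}
  cell(3,3) d: {T0}  orig:{}
  cell(4,4) a: {T2}  orig:{}
  cell(5,5) a: {T2}  orig:{}
  cell(6,6) a: {T2}  orig:{}
  cell(0,1) bb: {B}
  cell(1,2) bd: ∅
  cell(2,3) dd: {C}
  cell(3,4) da: ∅
  cell(4,5) aa: {S}
  cell(5,6) aa: {S}
  cell(0,2) bbd: ∅
  cell(1,3) bdd: ∅
  cell(2,4) dda: {S}
  cell(3,5) daa: ∅
  cell(4,6) aaa: ∅
  cell(0,3) bbdd: ∅
  cell(1,4) bdda: {C}
  cell(2,5) ddaa: ∅
  cell(3,6) daaa: ∅
  cell(0,4) bbdda: {C}
  cell(1,5) bddaa: {S}
  cell(2,6) ddaaa: ∅
  cell(0,5) bbddaa: {C,S}
  cell(1,6) bddaaa: ∅
  cell(0,6) bbddaaa: {S}

S ∈ T[0,6] ⇒ YES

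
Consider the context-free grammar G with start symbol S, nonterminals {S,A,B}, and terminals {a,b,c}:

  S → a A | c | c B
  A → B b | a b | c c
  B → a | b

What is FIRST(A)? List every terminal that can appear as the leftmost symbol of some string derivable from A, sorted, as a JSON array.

FIRST iteration:
pass 1:
  A via A→a b: +{a}
  A via A→c c: +{c}
  B via B→a: +{a}
  B via B→b: +{b}
  S via S→a A: +{a}
  S via S→c: +{c}
  S: {a,c}  A: {a,c}  B: {a,b}
pass 2:
  A via A→B b: +{b}
  S: {a,c}  A: {a,b,c}  B: {a,b}
pass 3: done
  S: {a,c}  A: {a,b,c}  B: {a,b}

FIRST(A) = ["a", "b", "c"]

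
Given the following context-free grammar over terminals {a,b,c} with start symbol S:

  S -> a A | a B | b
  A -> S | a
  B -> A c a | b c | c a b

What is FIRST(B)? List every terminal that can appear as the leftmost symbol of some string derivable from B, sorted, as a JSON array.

FIRST sets, iterate to fixpoint:
[1]
  A via A→a: +{a}
  B via B→A c a: +{a}
  B via B→b c: +{b}
  B via B→c a b: +{c}
  S via S→a A: +{a}
  S via S→b: +{b}
  FIRST[S]={a,b}  FIRST[A]={a}  FIRST[B]={a,b,c}
[2]
  A via A→S: +{b}
  FIRST[S]={a,b}  FIRST[A]={a,b}  FIRST[B]={a,b,c}
[3] done
  FIRST[S]={a,b}  FIRST[A]={a,b}  FIRST[B]={a,b,c}

FIRST(B) = ["a", "b", "c"]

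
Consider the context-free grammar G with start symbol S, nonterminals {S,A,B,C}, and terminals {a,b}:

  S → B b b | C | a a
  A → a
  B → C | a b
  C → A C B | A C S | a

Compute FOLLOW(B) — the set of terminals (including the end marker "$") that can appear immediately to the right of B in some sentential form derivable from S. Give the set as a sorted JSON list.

Compute FIRST by fixpoint:
[1]
  A via A→a: +{a}
  B via B→a b: +{a}
  C via C→A C B: +{a}
  S via S→B b b: +{a}
  FIRST[S]={a}  FIRST[A]={a}  FIRST[B]={a}  FIRST[C]={a}
[2] (stable)
  FIRST[S]={a}  FIRST[A]={a}  FIRST[B]={a}  FIRST[C]={a}

FOLLOW sets:
FOLLOW(S) := {$}
round 1:
  C→A C B: FOLLOW(A) ⊇ FIRST(C) = {a}; new: +{a}
  C→A C B: FOLLOW(C) ⊇ FIRST(B) = {a}; new: +{a}
  C→A C B: FOLLOW(B) ⊇ FOLLOW(C) ⊇ {a}; new: +{a}
  C→A C S: FOLLOW(S) ⊇ FOLLOW(C) ⊇ {a}; new: +{a}
  S→B b b: FOLLOW(B) ⊇ FIRST(b) = {b}; new: +{b}
  S→C: FOLLOW(C) ⊇ FOLLOW(S) ⊇ {$,a}; new: +{$}
  FOLLOW[S]={$,a}  FOLLOW[A]={a}  FOLLOW[B]={a,b}  FOLLOW[C]={$,a}
round 2:
  B→C: FOLLOW(C) ⊇ FOLLOW(B) ⊇ {a,b}; new: +{b}
  C→A C B: FOLLOW(B) ⊇ FOLLOW(C) ⊇ {$,a,b}; new: +{$}
  C→A C S: FOLLOW(S) ⊇ FOLLOW(C) ⊇ {$,a,b}; new: +{b}
  FOLLOW[S]={$,a,b}  FOLLOW[A]={a}  FOLLOW[B]={$,a,b}  FOLLOW[C]={$,a,b}
round 3: (no change)
  FOLLOW[S]={$,a,b}  FOLLOW[A]={a}  FOLLOW[B]={$,a,b}  FOLLOW[C]={$,a,b}

FOLLOW(B) = ["$", "a", "b"]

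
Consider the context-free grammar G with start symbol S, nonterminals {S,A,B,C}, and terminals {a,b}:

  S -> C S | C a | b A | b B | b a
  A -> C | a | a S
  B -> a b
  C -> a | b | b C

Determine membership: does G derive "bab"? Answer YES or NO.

CNF form of G:
  S -> C S | C T0 | T1 A | T1 B | T1 T0
  A -> T0 S | T1 C | a | b
  B -> T0 T1
  C -> T1 C | a | b
  T0 -> a
  T1 -> b

CYK fill:
  [0..0]={A,C,T1}  "b"  orig:{A,C}
  [1..1]={A,C,T0}  "a"  orig:{A,C}
  [2..2]={A,C,T1}  "b"  orig:{A,C}
  [0..1]={A,C,S}  "ba"
  [1..2]={B}  "ab"
  [0..2]={S}  "bab"

S ∈ T[0,2] ⇒ YES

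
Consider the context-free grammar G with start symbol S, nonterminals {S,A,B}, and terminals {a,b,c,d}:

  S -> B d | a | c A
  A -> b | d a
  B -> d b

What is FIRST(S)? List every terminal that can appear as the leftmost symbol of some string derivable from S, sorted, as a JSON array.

FIRST sets, iterate to fixpoint:
pass 1:
  A via A→b: +{b}
  A via A→d a: +{d}
  B via B→d b: +{d}
  S via S→B d: +{d}
  S via S→a: +{a}
  S via S→c A: +{c}
  FIRST(S)={a,c,d}  FIRST(A)={b,d}  FIRST(B)={d}
pass 2: (stable)
  FIRST(S)={a,c,d}  FIRST(A)={b,d}  FIRST(B)={d}

FIRST(S) = ["a", "c", "d"]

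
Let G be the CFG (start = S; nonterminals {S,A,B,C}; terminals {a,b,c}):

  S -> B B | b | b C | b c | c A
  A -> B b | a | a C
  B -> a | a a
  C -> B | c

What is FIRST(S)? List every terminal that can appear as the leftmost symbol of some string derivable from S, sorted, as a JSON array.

FIRST sets, iterate to fixpoint:
[1]
  A via A→a: +{a}
  B via B→a: +{a}
  C via C→B: +{a}
  C via C→c: +{c}
  S via S→B B: +{a}
  S via S→b: +{b}
  S via S→c A: +{c}
  FIRST(S)={a,b,c}  FIRST(A)={a}  FIRST(B)={a}  FIRST(C)={a,c}
[2] done
  FIRST(S)={a,b,c}  FIRST(A)={a}  FIRST(B)={a}  FIRST(C)={a,c}

FIRST(S) = ["a", "b", "c"]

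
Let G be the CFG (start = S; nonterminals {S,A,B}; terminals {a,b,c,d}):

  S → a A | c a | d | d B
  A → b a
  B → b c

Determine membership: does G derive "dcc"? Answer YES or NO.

Convert to CNF:
  S -> T1 A | T2 T1 | T3 B | d
  A -> T0 T1
  B -> T0 T2
  T0 -> b
  T1 -> a
  T2 -> c
  T3 -> d

CYK table (by increasing span):
  [0..0]={S,T3}  "d"  orig:{S}
  [1..1]={T2}  "c"  orig:{}
  [2..2]={T2}  "c"  orig:{}
  [0..1]=∅  "dc"
  [1..2]=∅  "cc"
  [0..2]=∅  "dcc"

S ∉ T[0,2] ⇒ NO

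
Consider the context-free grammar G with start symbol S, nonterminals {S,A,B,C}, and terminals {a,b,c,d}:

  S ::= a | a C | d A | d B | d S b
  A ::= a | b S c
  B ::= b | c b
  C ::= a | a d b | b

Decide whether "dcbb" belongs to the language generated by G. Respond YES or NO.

Convert to CNF:
  S -> T2 C | T3 A | T3 B | T3 X6 | a
  A -> T0 X4 | a
  B -> T1 T0 | b
  C -> T2 X5 | a | b
  T0 -> b
  T1 -> c
  T2 -> a
  T3 -> d
  X4 -> S T1
  X5 -> T3 T0
  X6 -> S T0

CYK fill:
  T[0,0] 'd' = {T3}  orig:{}
  T[1,1] 'c' = {T1}  orig:{}
  T[2,2] 'b' = {B,C,T0}  orig:{B,C}
  T[3,3] 'b' = {B,C,T0}  orig:{B,C}
  T[0,1] 'dc' = ∅
  T[1,2] 'cb' = {B}
  T[2,3] 'bb' = ∅
  T[0,2] 'dcb' = {S}
  T[1,3] 'cbb' = ∅
  T[0,3] 'dcbb' = {X6}  orig:{}

S ∉ T[0,3] ⇒ NO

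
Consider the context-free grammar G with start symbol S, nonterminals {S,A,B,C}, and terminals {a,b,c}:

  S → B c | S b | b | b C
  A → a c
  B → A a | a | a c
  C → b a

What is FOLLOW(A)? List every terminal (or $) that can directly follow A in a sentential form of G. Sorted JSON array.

Compute FIRST by fixpoint:
[1]
  A via A→a c: +{a}
  B via B→A a: +{a}
  C via C→b a: +{b}
  S via S→B c: +{a}
  S via S→b: +{b}
  FIRST(S)={a,b}  FIRST(A)={a}  FIRST(B)={a}  FIRST(C)={b}
[2] — fixpoint
  FIRST(S)={a,b}  FIRST(A)={a}  FIRST(B)={a}  FIRST(C)={b}

FOLLOW sets:
initialize: $ ∈ FOLLOW(S)
[1]
  B→A a: FOLLOW(A) ⊇ FIRST(a) = {a}; new: +{a}
  S→B c: FOLLOW(B) ⊇ FIRST(c) = {c}; new: +{c}
  S→S b: FOLLOW(S) ⊇ FIRST(b) = {b}; new: +{b}
  S→b C: FOLLOW(C) ⊇ FOLLOW(S) ⊇ {$,b}; new: +{$,b}
  FOLLOW(S)={$,b}  FOLLOW(A)={a}  FOLLOW(B)={c}  FOLLOW(C)={$,b}
[2] (no change)
  FOLLOW(S)={$,b}  FOLLOW(A)={a}  FOLLOW(B)={c}  FOLLOW(C)={$,b}

FOLLOW(A) = ["a"]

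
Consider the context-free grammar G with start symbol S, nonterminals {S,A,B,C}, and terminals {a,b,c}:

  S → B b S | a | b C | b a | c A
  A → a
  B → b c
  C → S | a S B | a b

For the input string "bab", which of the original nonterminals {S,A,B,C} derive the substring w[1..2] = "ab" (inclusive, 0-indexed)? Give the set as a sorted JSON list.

CNF form of G:
  S -> B X5 | T0 C | T0 T2 | T1 A | a
  A -> a
  B -> T0 T1
  C -> B X3 | T0 C | T0 T2 | T1 A | T2 T0 | T2 X4 | a
  T0 -> b
  T1 -> c
  T2 -> a
  X3 -> T0 S
  X4 -> S B
  X5 -> T0 S

CYK table (by increasing span) (cells [i..j] with 1 ≤ i ≤ j ≤ 2 only):
  cell(1,1) a: {A,C,S,T2}  orig:{A,C,S}
  cell(2,2) b: {T0}  orig:{}
  cell(1,2) ab: {C}

Original NTs in T[1,2] deriving "ab": ["C"]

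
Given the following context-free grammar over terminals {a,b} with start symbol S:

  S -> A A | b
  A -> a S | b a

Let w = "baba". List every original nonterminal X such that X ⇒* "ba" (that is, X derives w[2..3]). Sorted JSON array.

CNF form of G:
  S -> A A | b
  A -> T0 S | T1 T0
  T0 -> a
  T1 -> b

CYK table (by increasing span) — only the sub-triangle for w[2..3]:
  [2..2]={S,T1}  "b"  orig:{S}
  [3..3]={T0}  "a"  orig:{}
  [2..3]={A}  "ba"

Original NTs in T[2,3] deriving "ba": ["A"]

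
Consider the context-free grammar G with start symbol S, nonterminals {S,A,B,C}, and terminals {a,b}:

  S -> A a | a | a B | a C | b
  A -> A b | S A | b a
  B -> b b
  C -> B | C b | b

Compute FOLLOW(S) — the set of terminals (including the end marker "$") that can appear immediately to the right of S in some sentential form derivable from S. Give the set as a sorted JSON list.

Compute FIRST by fixpoint:
iter 1:
  A via A→b a: +{b}
  B via B→b b: +{b}
  C via C→B: +{b}
  S via S→A a: +{b}
  S via S→a: +{a}
  FIRST[S]={a,b}  FIRST[A]={b}  FIRST[B]={b}  FIRST[C]={b}
iter 2:
  A via A→S A: +{a}
  FIRST[S]={a,b}  FIRST[A]={a,b}  FIRST[B]={b}  FIRST[C]={b}
iter 3: (no change)
  FIRST[S]={a,b}  FIRST[A]={a,b}  FIRST[B]={b}  FIRST[C]={b}

FOLLOW iteration:
FOLLOW(S) := {$}
round 1:
  A→A b: FOLLOW(A) ⊇ FIRST(b) = {b}; new: +{b}
  A→S A: FOLLOW(S) ⊇ FIRST(A) = {a,b}; new: +{a,b}
  C→C b: FOLLOW(C) ⊇ FIRST(b) = {b}; new: +{b}
  S→A a: FOLLOW(A) ⊇ FIRST(a) = {a}; new: +{a}
  S→a B: FOLLOW(B) ⊇ FOLLOW(S) ⊇ {$,a,b}; new: +{$,a,b}
  S→a C: FOLLOW(C) ⊇ FOLLOW(S) ⊇ {$,a,b}; new: +{$,a}
  FOLLOW[S]={$,a,b}  FOLLOW[A]={a,b}  FOLLOW[B]={$,a,b}  FOLLOW[C]={$,a,b}
round 2: (no change)
  FOLLOW[S]={$,a,b}  FOLLOW[A]={a,b}  FOLLOW[B]={$,a,b}  FOLLOW[C]={$,a,b}

FOLLOW(S) = ["$", "a", "b"]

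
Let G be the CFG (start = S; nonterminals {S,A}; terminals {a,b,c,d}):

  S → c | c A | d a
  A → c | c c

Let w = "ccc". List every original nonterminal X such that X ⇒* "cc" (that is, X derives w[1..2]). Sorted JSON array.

CNF form of G:
  S -> T0 A | T1 T2 | c
  A -> T0 T0 | c
  T0 -> c
  T1 -> d
  T2 -> a

CYK table (by increasing span), restricted to cells inside w[1..2]:
  T[1,1] 'c' = {A,S,T0}  orig:{A,S}
  T[2,2] 'c' = {A,S,T0}  orig:{A,S}
  T[1,2] 'cc' = {A,S}

Original NTs in T[1,2] deriving "cc": ["A", "S"]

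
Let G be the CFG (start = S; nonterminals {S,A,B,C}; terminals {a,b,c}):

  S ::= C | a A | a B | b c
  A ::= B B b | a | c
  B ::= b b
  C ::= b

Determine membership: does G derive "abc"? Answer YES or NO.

CNF form of G:
  S -> T0 T2 | T1 A | T1 B | b
  A -> B X3 | a | c
  B -> T0 T0
  C -> b
  T0 -> b
  T1 -> a
  T2 -> c
  X3 -> B T0

CYK fill:
  T[0,0] 'a' = {A,T1}  orig:{A}
  T[1,1] 'b' = {C,S,T0}  orig:{C,S}
  T[2,2] 'c' = {A,T2}  orig:{A}
  T[0,1] 'ab' = ∅
  T[1,2] 'bc' = {S}
  T[0,2] 'abc' = ∅

S ∉ T[0,2] ⇒ NO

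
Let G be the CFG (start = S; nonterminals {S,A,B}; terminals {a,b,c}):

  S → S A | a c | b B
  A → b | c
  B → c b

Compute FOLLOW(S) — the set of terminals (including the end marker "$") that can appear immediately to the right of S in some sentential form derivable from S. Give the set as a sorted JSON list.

FIRST iteration:
[1]
  A via A→b: +{b}
  A via A→c: +{c}
  B via B→c b: +{c}
  S via S→a c: +{a}
  S via S→b B: +{b}
  FIRST[S]={a,b}  FIRST[A]={b,c}  FIRST[B]={c}
[2] (no change)
  FIRST[S]={a,b}  FIRST[A]={b,c}  FIRST[B]={c}

FOLLOW sets:
seed FOLLOW(S) with $
[1]
  S→S A: FOLLOW(S) ⊇ FIRST(A) = {b,c}; new: +{b,c}
  S→S A: FOLLOW(A) ⊇ FOLLOW(S) ⊇ {$,b,c}; new: +{$,b,c}
  S→b B: FOLLOW(B) ⊇ FOLLOW(S) ⊇ {$,b,c}; new: +{$,b,c}
  S: {$,b,c}  A: {$,b,c}  B: {$,b,c}
[2] (no change)
  S: {$,b,c}  A: {$,b,c}  B: {$,b,c}

FOLLOW(S) = ["$", "b", "c"]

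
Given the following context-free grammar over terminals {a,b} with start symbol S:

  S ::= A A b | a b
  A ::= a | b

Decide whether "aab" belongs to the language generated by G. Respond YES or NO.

Convert to CNF:
  S -> A X2 | T1 T0
  A -> a | b
  T0 -> b
  T1 -> a
  X2 -> A T0

CYK fill:
  T[0,0] 'a' = {A,T1}  orig:{A}
  T[1,1] 'a' = {A,T1}  orig:{A}
  T[2,2] 'b' = {A,T0}  orig:{A}
  T[0,1] 'aa' = ∅
  T[1,2] 'ab' = {S,X2}  orig:{S}
  T[0,2] 'aab' = {S}

S ∈ T[0,2] ⇒ YES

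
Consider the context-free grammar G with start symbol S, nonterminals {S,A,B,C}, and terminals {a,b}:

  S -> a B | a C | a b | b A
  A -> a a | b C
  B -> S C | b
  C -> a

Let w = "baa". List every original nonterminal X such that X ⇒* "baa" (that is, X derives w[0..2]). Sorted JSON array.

CNF form of G:
  S -> T0 B | T0 C | T0 T1 | T1 A
  A -> T0 T0 | T1 C
  B -> S C | b
  C -> a
  T0 -> a
  T1 -> b

CYK fill, restricted to cells inside w[0..2]:
  T[0,0] 'b' = {B,T1}  orig:{B}
  T[1,1] 'a' = {C,T0}  orig:{C}
  T[2,2] 'a' = {C,T0}  orig:{C}
  T[0,1] 'ba' = {A}
  T[1,2] 'aa' = {A,S}
  T[0,2] 'baa' = {S}

Original NTs in T[0,2] deriving "baa": ["S"]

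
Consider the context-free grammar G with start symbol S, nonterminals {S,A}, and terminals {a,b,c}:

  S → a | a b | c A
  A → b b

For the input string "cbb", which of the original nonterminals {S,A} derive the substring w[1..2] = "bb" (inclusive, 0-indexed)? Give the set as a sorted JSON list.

Convert to CNF:
  S -> T1 T0 | T2 A | a
  A -> T0 T0
  T0 -> b
  T1 -> a
  T2 -> c

CYK table (by increasing span), restricted to cells inside w[1..2]:
  cell(1,1) b: {T0}  orig:{}
  cell(2,2) b: {T0}  orig:{}
  cell(1,2) bb: {A}

Original NTs in T[1,2] deriving "bb": ["A"]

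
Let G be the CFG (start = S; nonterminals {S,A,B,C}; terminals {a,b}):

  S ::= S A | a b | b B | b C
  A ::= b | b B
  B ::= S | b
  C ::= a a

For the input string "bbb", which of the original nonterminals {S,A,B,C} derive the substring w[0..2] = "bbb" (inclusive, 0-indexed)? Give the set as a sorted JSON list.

CNF form of G:
  S -> S A | T0 B | T0 C | T1 T0
  A -> T0 B | b
  B -> S A | T0 B | T0 C | T1 T0 | b
  C -> T1 T1
  T0 -> b
  T1 -> a

CYK fill (cells [i..j] with 0 ≤ i ≤ j ≤ 2 only):
  [0..0]={A,B,T0}  "b"  orig:{A,B}
  [1..1]={A,B,T0}  "b"  orig:{A,B}
  [2..2]={A,B,T0}  "b"  orig:{A,B}
  [0..1]={A,B,S}  "bb"
  [1..2]={A,B,S}  "bb"
  [0..2]={A,B,S}  "bbb"

Original NTs in T[0,2] deriving "bbb": ["A", "B", "S"]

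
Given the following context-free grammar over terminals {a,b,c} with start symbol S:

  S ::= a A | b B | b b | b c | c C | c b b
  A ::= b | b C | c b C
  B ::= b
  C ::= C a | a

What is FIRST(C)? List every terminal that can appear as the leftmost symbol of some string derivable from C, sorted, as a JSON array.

FIRST sets, iterate to fixpoint:
iter 1:
  A via A→b: +{b}
  A via A→c b C: +{c}
  B via B→b: +{b}
  C via C→a: +{a}
  S via S→a A: +{a}
  S via S→b B: +{b}
  S via S→c C: +{c}
  S: {a,b,c}  A: {b,c}  B: {b}  C: {a}
iter 2: done
  S: {a,b,c}  A: {b,c}  B: {b}  C: {a}

FIRST(C) = ["a"]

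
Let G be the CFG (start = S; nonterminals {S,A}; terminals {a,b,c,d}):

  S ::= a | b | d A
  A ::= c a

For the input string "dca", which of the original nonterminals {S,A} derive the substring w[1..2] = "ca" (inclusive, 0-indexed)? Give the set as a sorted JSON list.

Convert to CNF:
  S -> T2 A | a | b
  A -> T0 T1
  T0 -> c
  T1 -> a
  T2 -> d

Fill CYK table bottom-up — only the sub-triangle for w[1..2]:
  T[1,1] 'c' = {T0}  orig:{}
  T[2,2] 'a' = {S,T1}  orig:{S}
  T[1,2] 'ca' = {A}

Original NTs in T[1,2] deriving "ca": ["A"]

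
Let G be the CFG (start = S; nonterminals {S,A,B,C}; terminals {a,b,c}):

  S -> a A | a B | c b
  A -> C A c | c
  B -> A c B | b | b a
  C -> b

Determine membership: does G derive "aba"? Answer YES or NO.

Convert to CNF:
  S -> T0 T1 | T2 A | T2 B
  A -> C X3 | c
  B -> A X4 | T1 T2 | b
  C -> b
  T0 -> c
  T1 -> b
  T2 -> a
  X3 -> A T0
  X4 -> T0 B

Fill CYK table bottom-up:
  [0..0]={T2}  "a"  orig:{}
  [1..1]={B,C,T1}  "b"  orig:{B,C}
  [2..2]={T2}  "a"  orig:{}
  [0..1]={S}  "ab"
  [1..2]={B}  "ba"
  [0..2]={S}  "aba"

S ∈ T[0,2] ⇒ YES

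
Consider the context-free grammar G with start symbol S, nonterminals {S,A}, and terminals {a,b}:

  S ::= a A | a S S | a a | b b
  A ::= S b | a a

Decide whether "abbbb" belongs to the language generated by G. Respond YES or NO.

Convert to CNF:
  S -> T0 T0 | T1 A | T1 T1 | T1 X2
  A -> S T0 | T1 T1
  T0 -> b
  T1 -> a
  X2 -> S S

CYK fill:
  [0..0]={T1}  "a"  orig:{}
  [1..1]={T0}  "b"  orig:{}
  [2..2]={T0}  "b"  orig:{}
  [3..3]={T0}  "b"  orig:{}
  [4..4]={T0}  "b"  orig:{}
  [0..1]=∅  "ab"
  [1..2]={S}  "bb"
  [2..3]={S}  "bb"
  [3..4]={S}  "bb"
  [0..2]=∅  "abb"
  [1..3]={A}  "bbb"
  [2..4]={A}  "bbb"
  [0..3]={S}  "abbb"
  [1..4]={X2}  "bbbb"  orig:{}
  [0..4]={A,S}  "abbbb"

S ∈ T[0,4] ⇒ YES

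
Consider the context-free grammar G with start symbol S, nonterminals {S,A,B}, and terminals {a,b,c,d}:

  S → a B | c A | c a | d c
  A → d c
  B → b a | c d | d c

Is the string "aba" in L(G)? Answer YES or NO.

CNF form of G:
  S -> T0 T1 | T1 A | T1 T3 | T3 B
  A -> T0 T1
  B -> T0 T1 | T1 T0 | T2 T3
  T0 -> d
  T1 -> c
  T2 -> b
  T3 -> a

CYK fill:
  [0..0]={T3}  "a"  orig:{}
  [1..1]={T2}  "b"  orig:{}
  [2..2]={T3}  "a"  orig:{}
  [0..1]=∅  "ab"
  [1..2]={B}  "ba"
  [0..2]={S}  "aba"

S ∈ T[0,2] ⇒ YES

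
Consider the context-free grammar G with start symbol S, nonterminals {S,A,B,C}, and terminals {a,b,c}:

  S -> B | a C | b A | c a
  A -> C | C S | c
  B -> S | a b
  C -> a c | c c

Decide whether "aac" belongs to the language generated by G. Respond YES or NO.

Convert to CNF:
  S -> T0 C | T0 T2 | T1 T0 | T2 A
  A -> C S | T0 T1 | T1 T1 | c
  B -> T0 C | T0 T2 | T1 T0 | T2 A
  C -> T0 T1 | T1 T1
  T0 -> a
  T1 -> c
  T2 -> b

CYK fill:
  cell(0,0) a: {T0}  orig:{}
  cell(1,1) a: {T0}  orig:{}
  cell(2,2) c: {A,T1}  orig:{A}
  cell(0,1) aa: ∅
  cell(1,2) ac: {A,C}
  cell(0,2) aac: {B,S}

S ∈ T[0,2] ⇒ YES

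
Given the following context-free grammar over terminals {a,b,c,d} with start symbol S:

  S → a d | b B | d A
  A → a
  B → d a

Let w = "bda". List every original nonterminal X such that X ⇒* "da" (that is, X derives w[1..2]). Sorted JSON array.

Convert to CNF:
  S -> T0 A | T1 T0 | T2 B
  A -> a
  B -> T0 T1
  T0 -> d
  T1 -> a
  T2 -> b

CYK fill (cells [i..j] with 1 ≤ i ≤ j ≤ 2 only):
  [1..1]={T0}  "d"  orig:{}
  [2..2]={A,T1}  "a"  orig:{A}
  [1..2]={B,S}  "da"

Original NTs in T[1,2] deriving "da": ["B", "S"]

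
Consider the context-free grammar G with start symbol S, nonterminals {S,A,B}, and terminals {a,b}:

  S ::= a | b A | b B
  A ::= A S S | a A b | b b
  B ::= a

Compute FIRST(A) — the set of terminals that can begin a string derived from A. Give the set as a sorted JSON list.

Compute FIRST by fixpoint:
[1]
  A via A→a A b: +{a}
  A via A→b b: +{b}
  B via B→a: +{a}
  S via S→a: +{a}
  S via S→b A: +{b}
  S: {a,b}  A: {a,b}  B: {a}
[2] — fixpoint
  S: {a,b}  A: {a,b}  B: {a}

FIRST(A) = ["a", "b"]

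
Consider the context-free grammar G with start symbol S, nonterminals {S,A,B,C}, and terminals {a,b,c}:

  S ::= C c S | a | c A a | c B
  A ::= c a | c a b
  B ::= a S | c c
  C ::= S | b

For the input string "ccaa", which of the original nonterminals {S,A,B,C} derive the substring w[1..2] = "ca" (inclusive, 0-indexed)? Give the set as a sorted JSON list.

CNF form of G:
  S -> C X6 | T0 B | T0 X7 | a
  A -> T0 T1 | T0 X3
  B -> T0 T0 | T1 S
  C -> C X4 | T0 B | T0 X5 | a | b
  T0 -> c
  T1 -> a
  T2 -> b
  X3 -> T1 T2
  X4 -> T0 S
  X5 -> A T1
  X6 -> T0 S
  X7 -> A T1

CYK table (by increasing span), restricted to cells inside w[1..2]:
  cell(1,1) c: {T0}  orig:{}
  cell(2,2) a: {C,S,T1}  orig:{C,S}
  cell(1,2) ca: {A,X4,X6}  orig:{A}

Original NTs in T[1,2] deriving "ca": ["A"]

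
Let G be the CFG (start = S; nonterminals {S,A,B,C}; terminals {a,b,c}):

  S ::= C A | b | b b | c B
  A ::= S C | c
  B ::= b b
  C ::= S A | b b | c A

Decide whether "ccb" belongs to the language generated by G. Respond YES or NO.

CNF form of G:
  S -> C A | T0 T0 | T1 B | b
  A -> S C | c
  B -> T0 T0
  C -> S A | T0 T0 | T1 A
  T0 -> b
  T1 -> c

CYK table (by increasing span):
  T[0,0] 'c' = {A,T1}  orig:{A}
  T[1,1] 'c' = {A,T1}  orig:{A}
  T[2,2] 'b' = {S,T0}  orig:{S}
  T[0,1] 'cc' = {C}
  T[1,2] 'cb' = ∅
  T[0,2] 'ccb' = ∅

S ∉ T[0,2] ⇒ NO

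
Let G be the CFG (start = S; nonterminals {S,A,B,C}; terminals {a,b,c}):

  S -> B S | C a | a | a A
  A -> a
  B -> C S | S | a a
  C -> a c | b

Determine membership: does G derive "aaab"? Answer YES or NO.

CNF form of G:
  S -> B S | C T0 | T0 A | a
  A -> a
  B -> B S | C S | C T0 | T0 A | T0 T0 | a
  C -> T0 T1 | b
  T0 -> a
  T1 -> c

CYK table (by increasing span):
  cell(0,0) a: {A,B,S,T0}  orig:{A,B,S}
  cell(1,1) a: {A,B,S,T0}  orig:{A,B,S}
  cell(2,2) a: {A,B,S,T0}  orig:{A,B,S}
  cell(3,3) b: {C}
  cell(0,1) aa: {B,S}
  cell(1,2) aa: {B,S}
  cell(2,3) ab: ∅
  cell(0,2) aaa: {B,S}
  cell(1,3) aab: ∅
  cell(0,3) aaab: ∅

S ∉ T[0,3] ⇒ NO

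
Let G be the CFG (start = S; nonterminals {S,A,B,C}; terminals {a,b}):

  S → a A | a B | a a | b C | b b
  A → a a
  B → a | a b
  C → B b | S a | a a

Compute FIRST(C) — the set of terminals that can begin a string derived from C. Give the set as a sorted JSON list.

Compute FIRST by fixpoint:
pass 1:
  A via A→a a: +{a}
  B via B→a: +{a}
  C via C→B b: +{a}
  S via S→a A: +{a}
  S via S→b C: +{b}
  FIRST(S)={a,b}  FIRST(A)={a}  FIRST(B)={a}  FIRST(C)={a}
pass 2:
  C via C→S a: +{b}
  FIRST(S)={a,b}  FIRST(A)={a}  FIRST(B)={a}  FIRST(C)={a,b}
pass 3: (no change)
  FIRST(S)={a,b}  FIRST(A)={a}  FIRST(B)={a}  FIRST(C)={a,b}

FIRST(C) = ["a", "b"]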